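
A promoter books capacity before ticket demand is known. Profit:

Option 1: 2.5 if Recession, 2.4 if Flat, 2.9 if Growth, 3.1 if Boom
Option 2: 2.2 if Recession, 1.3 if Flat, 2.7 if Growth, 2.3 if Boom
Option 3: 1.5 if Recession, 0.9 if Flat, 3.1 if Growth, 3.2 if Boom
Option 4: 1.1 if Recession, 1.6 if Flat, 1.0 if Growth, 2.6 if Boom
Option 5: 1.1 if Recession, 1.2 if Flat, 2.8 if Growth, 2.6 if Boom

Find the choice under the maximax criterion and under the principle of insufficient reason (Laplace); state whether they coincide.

Row maxima: Option 1=3.1, Option 2=2.7, Option 3=3.2, Option 4=2.6, Option 5=2.8
Best best-case = 3.2 → Option 3.
Row averages: Option 1=2.725, Option 2=2.125, Option 3=2.175, Option 4=1.575, Option 5=1.925
Highest average = 2.725 → Option 1.

maximax → Option 3; laplace → Option 1 (disagree)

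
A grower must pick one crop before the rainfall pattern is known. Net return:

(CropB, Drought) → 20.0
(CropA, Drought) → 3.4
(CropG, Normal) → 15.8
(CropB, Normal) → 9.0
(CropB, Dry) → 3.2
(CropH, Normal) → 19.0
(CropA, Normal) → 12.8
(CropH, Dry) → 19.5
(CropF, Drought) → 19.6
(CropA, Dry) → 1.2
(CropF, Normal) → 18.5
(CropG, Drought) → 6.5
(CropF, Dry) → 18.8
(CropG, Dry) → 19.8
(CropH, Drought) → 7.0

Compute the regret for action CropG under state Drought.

Best payoff under Drought is 20.0.
Regret = 20.0 − 6.5 = 13.5.

13.5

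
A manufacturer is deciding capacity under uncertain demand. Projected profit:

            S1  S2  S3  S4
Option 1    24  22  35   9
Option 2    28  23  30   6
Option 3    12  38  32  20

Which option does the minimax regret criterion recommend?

Column bests: S1=28, S2=38, S3=35, S4=20.
Option 1 regrets: 4, 16, 0, 11 → max 16
Option 2 regrets: 0, 15, 5, 14 → max 15
Option 3 regrets: 16, 0, 3, 0 → max 16
Smallest max regret = 15 → Option 2.

Option 2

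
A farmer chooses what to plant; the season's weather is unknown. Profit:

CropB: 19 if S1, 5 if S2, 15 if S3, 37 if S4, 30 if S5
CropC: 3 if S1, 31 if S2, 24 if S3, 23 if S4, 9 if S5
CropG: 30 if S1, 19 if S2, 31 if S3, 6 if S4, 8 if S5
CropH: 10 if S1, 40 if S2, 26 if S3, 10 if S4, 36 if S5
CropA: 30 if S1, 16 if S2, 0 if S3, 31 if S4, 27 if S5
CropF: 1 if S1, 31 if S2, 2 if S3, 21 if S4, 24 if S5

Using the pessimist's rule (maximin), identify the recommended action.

Row minima: CropB=5, CropC=3, CropG=6, CropH=10, CropA=0, CropF=1
Best worst-case = 10 → CropH.

CropH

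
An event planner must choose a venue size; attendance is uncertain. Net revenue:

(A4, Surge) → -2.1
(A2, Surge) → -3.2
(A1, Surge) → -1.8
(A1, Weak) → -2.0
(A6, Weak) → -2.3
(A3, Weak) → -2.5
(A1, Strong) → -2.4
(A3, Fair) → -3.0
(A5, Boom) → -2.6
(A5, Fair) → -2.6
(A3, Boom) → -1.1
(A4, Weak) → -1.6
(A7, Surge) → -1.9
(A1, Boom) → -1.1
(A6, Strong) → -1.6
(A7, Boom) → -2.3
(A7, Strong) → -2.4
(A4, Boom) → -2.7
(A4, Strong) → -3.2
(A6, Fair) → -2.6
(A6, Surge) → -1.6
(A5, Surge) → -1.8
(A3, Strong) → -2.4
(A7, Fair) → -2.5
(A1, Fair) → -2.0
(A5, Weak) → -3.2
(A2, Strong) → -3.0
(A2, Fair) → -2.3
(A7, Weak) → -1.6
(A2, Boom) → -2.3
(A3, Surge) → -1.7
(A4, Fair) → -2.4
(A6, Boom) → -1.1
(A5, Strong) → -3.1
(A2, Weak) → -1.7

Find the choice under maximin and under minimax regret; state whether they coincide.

Row minima: A1=-2.4, A2=-3.2, A3=-3.0, A4=-3.2, A5=-3.2, A6=-2.6, A7=-2.5
Best worst-case = -2.4 → A1.
Column bests: Weak=-1.6, Fair=-2.0, Strong=-1.6, Boom=-1.1, Surge=-1.6.
A1 regrets: 0.4, 0.0, 0.8, 0.0, 0.2 → max 0.8
A2 regrets: 0.1, 0.3, 1.4, 1.2, 1.6 → max 1.6
A3 regrets: 0.9, 1.0, 0.8, 0.0, 0.1 → max 1.0
A4 regrets: 0.0, 0.4, 1.6, 1.6, 0.5 → max 1.6
A5 regrets: 1.6, 0.6, 1.5, 1.5, 0.2 → max 1.6
A6 regrets: 0.7, 0.6, 0.0, 0.0, 0.0 → max 0.7
A7 regrets: 0.0, 0.5, 0.8, 1.2, 0.3 → max 1.2
Smallest max regret = 0.7 → A6.

maximin → A1; minimax regret → A6 (disagree)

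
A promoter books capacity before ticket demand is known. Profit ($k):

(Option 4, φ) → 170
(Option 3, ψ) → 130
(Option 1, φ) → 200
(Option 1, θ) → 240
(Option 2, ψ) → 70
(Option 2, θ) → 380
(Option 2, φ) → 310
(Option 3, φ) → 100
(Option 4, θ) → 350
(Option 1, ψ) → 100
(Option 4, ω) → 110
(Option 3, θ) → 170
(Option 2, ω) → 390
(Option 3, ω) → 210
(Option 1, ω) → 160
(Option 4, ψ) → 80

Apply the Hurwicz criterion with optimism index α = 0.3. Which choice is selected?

Option 2

Option 1: 0.3·240 + 0.7·100 = 142
Option 2: 0.3·390 + 0.7·70 = 166
Option 3: 0.3·210 + 0.7·100 = 133
Option 4: 0.3·350 + 0.7·80 = 161
Highest Hurwicz score = 166 → Option 2.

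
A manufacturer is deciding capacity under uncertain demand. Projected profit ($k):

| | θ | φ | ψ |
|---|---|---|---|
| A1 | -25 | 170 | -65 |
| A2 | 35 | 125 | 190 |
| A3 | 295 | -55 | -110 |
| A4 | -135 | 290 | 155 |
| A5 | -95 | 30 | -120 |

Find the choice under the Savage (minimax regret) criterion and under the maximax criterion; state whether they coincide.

Column bests: θ=295, φ=290, ψ=190.
A1 regrets: 320, 120, 255 → max 320
A2 regrets: 260, 165, 0 → max 260
A3 regrets: 0, 345, 300 → max 345
A4 regrets: 430, 0, 35 → max 430
A5 regrets: 390, 260, 310 → max 390
Smallest max regret = 260 → A2.
Row maxima: A1=170, A2=190, A3=295, A4=290, A5=30
Best best-case = 295 → A3.

minimax regret → A2; maximax → A3 (disagree)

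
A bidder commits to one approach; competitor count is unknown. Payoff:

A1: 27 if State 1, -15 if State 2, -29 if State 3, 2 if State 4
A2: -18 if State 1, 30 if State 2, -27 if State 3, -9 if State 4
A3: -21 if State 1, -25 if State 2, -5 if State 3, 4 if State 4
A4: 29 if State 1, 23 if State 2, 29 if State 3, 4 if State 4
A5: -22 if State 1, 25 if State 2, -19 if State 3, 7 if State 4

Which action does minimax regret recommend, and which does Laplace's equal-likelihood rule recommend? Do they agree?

minimax regret → A4; laplace → A4 (agree)

Column bests: State 1=29, State 2=30, State 3=29, State 4=7.
A1 regrets: 2, 45, 58, 5 → max 58
A2 regrets: 47, 0, 56, 16 → max 56
A3 regrets: 50, 55, 34, 3 → max 55
A4 regrets: 0, 7, 0, 3 → max 7
A5 regrets: 51, 5, 48, 0 → max 51
Smallest max regret = 7 → A4.
Row averages: A1=-3.75, A2=-6, A3=-11.75, A4=21.25, A5=-2.25
Highest average = 21.25 → A4.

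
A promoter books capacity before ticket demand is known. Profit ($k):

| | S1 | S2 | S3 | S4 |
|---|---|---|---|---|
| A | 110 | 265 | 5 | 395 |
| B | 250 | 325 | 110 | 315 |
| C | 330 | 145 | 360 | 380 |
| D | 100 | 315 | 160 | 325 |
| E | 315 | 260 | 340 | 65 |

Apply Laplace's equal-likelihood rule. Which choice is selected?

Row averages: A=193.75, B=250, C=303.75, D=225, E=245
Highest average = 303.75 → C.

C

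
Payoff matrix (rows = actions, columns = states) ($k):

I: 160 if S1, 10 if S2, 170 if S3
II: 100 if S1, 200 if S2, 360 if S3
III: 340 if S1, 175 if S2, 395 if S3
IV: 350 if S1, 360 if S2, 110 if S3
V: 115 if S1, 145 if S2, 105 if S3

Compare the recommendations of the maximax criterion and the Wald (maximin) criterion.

Row maxima: I=170, II=360, III=395, IV=360, V=145
Best best-case = 395 → III.
Row minima: I=10, II=100, III=175, IV=110, V=105
Best worst-case = 175 → III.

maximax → III; maximin → III (agree)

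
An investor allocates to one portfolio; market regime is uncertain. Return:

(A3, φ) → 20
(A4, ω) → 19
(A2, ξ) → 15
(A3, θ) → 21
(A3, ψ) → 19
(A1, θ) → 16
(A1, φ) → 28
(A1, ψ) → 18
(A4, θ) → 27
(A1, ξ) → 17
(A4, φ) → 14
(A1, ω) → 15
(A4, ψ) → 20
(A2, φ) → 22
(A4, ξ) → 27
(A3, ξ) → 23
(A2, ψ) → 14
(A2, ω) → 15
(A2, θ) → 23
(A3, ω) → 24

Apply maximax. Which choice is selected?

A1

Row maxima: A1=28, A2=23, A3=24, A4=27
Best best-case = 28 → A1.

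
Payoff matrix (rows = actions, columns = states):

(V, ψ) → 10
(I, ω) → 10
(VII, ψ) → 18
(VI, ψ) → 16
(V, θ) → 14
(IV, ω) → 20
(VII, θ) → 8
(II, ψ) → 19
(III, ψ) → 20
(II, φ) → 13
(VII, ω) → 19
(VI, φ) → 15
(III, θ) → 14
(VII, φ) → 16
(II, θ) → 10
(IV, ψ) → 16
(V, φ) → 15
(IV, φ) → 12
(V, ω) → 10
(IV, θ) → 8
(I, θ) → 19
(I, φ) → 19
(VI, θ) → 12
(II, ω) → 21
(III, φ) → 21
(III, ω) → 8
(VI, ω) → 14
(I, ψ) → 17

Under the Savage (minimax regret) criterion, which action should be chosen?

VI

Column bests: θ=19, φ=21, ψ=20, ω=21.
I regrets: 0, 2, 3, 11 → max 11
II regrets: 9, 8, 1, 0 → max 9
III regrets: 5, 0, 0, 13 → max 13
IV regrets: 11, 9, 4, 1 → max 11
V regrets: 5, 6, 10, 11 → max 11
VI regrets: 7, 6, 4, 7 → max 7
VII regrets: 11, 5, 2, 2 → max 11
Smallest max regret = 7 → VI.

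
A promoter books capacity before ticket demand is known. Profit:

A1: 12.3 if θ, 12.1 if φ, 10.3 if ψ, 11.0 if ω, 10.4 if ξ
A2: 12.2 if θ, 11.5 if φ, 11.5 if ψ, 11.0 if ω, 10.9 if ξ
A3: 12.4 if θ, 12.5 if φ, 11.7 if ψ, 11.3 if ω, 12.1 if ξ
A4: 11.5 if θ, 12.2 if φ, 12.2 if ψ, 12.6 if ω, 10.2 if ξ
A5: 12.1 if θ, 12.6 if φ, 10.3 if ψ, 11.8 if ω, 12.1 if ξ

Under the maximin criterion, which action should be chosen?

Row minima: A1=10.3, A2=10.9, A3=11.3, A4=10.2, A5=10.3
Best worst-case = 11.3 → A3.

A3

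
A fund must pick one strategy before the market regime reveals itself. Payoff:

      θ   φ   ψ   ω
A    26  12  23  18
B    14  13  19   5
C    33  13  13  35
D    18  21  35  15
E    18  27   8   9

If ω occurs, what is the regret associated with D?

20

Best payoff under ω is 35.
Regret = 35 − 15 = 20.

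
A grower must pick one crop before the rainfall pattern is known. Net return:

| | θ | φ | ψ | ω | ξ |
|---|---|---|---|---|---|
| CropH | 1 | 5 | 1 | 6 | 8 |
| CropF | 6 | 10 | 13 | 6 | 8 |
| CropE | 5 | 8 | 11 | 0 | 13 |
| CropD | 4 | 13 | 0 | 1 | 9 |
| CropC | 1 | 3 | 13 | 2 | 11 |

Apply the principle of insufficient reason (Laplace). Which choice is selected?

CropF

Row averages: CropH=4.2, CropF=8.6, CropE=7.4, CropD=5.4, CropC=6
Highest average = 8.6 → CropF.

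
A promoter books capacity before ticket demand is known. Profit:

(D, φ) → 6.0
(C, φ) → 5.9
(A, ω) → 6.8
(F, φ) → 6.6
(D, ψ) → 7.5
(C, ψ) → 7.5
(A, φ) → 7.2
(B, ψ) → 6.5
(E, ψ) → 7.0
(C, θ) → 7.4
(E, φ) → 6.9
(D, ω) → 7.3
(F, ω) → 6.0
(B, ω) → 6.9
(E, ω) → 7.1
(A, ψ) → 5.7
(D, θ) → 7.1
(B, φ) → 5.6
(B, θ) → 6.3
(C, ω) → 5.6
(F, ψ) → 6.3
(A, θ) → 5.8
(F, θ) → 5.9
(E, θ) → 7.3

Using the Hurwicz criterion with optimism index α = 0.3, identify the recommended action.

A: 0.3·7.2 + 0.7·5.7 = 6.15
B: 0.3·6.9 + 0.7·5.6 = 5.99
C: 0.3·7.5 + 0.7·5.6 = 6.17
D: 0.3·7.5 + 0.7·6.0 = 6.45
E: 0.3·7.3 + 0.7·6.9 = 7.02
F: 0.3·6.6 + 0.7·5.9 = 6.11
Highest Hurwicz score = 7.02 → E.

E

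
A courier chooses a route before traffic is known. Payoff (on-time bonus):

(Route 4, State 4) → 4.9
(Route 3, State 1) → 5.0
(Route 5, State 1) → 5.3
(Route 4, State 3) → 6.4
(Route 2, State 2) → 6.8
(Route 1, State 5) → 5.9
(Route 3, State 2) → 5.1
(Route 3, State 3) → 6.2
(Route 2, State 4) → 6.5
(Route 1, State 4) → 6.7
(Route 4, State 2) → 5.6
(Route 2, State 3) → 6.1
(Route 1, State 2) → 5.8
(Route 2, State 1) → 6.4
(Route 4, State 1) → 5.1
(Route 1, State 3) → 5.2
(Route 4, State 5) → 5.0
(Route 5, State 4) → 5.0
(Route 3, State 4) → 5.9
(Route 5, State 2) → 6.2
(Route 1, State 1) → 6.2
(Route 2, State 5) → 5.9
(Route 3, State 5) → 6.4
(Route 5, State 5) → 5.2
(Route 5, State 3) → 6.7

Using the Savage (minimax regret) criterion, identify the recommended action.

Column bests: State 1=6.4, State 2=6.8, State 3=6.7, State 4=6.7, State 5=6.4.
Route 1 regrets: 0.2, 1.0, 1.5, 0.0, 0.5 → max 1.5
Route 2 regrets: 0.0, 0.0, 0.6, 0.2, 0.5 → max 0.6
Route 3 regrets: 1.4, 1.7, 0.5, 0.8, 0.0 → max 1.7
Route 4 regrets: 1.3, 1.2, 0.3, 1.8, 1.4 → max 1.8
Route 5 regrets: 1.1, 0.6, 0.0, 1.7, 1.2 → max 1.7
Smallest max regret = 0.6 → Route 2.

Route 2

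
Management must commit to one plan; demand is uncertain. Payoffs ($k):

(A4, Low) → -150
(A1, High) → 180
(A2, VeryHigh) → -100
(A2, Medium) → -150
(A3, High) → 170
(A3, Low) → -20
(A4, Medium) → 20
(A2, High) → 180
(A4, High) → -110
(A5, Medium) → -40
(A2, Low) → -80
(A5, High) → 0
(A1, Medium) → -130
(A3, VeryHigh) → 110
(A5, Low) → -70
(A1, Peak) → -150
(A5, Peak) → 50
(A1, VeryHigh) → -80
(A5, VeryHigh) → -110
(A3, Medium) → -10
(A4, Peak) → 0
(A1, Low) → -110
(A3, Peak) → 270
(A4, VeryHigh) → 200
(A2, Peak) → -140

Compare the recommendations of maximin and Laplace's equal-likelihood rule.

Row minima: A1=-150, A2=-150, A3=-20, A4=-150, A5=-110
Best worst-case = -20 → A3.
Row averages: A1=-58, A2=-58, A3=104, A4=-8, A5=-34
Highest average = 104 → A3.

maximin → A3; laplace → A3 (agree)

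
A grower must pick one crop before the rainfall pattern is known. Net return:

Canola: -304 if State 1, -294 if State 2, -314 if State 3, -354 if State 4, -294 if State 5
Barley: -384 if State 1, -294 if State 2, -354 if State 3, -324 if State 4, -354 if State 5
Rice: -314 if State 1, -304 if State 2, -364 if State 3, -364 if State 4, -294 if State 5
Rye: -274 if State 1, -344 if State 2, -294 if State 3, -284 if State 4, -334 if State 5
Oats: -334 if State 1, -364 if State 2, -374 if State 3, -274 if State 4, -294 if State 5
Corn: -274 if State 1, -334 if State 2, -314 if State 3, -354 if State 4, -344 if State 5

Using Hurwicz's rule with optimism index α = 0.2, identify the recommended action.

Canola: 0.2·(-294) + 0.8·(-354) = -342
Barley: 0.2·(-294) + 0.8·(-384) = -366
Rice: 0.2·(-294) + 0.8·(-364) = -350
Rye: 0.2·(-274) + 0.8·(-344) = -330
Oats: 0.2·(-274) + 0.8·(-374) = -354
Corn: 0.2·(-274) + 0.8·(-354) = -338
Highest Hurwicz score = -330 → Rye.

Rye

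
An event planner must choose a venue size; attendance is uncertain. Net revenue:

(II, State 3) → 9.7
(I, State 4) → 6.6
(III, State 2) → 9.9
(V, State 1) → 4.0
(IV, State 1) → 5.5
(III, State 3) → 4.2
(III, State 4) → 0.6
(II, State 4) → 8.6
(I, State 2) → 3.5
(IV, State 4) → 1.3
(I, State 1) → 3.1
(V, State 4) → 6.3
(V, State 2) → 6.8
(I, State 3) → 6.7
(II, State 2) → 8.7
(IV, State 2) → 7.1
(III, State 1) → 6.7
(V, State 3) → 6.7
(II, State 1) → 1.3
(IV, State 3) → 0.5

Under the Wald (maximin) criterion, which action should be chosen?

V

Row minima: I=3.1, II=1.3, III=0.6, IV=0.5, V=4.0
Best worst-case = 4.0 → V.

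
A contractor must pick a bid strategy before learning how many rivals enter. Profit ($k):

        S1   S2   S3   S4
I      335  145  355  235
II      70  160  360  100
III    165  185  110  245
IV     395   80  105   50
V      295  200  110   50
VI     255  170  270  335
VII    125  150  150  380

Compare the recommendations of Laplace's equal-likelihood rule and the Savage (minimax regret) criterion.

Row averages: I=267.5, II=172.5, III=176.25, IV=157.5, V=163.75, VI=257.5, VII=201.25
Highest average = 267.5 → I.
Column bests: S1=395, S2=200, S3=360, S4=380.
I regrets: 60, 55, 5, 145 → max 145
II regrets: 325, 40, 0, 280 → max 325
III regrets: 230, 15, 250, 135 → max 250
IV regrets: 0, 120, 255, 330 → max 330
V regrets: 100, 0, 250, 330 → max 330
VI regrets: 140, 30, 90, 45 → max 140
VII regrets: 270, 50, 210, 0 → max 270
Smallest max regret = 140 → VI.

laplace → I; minimax regret → VI (disagree)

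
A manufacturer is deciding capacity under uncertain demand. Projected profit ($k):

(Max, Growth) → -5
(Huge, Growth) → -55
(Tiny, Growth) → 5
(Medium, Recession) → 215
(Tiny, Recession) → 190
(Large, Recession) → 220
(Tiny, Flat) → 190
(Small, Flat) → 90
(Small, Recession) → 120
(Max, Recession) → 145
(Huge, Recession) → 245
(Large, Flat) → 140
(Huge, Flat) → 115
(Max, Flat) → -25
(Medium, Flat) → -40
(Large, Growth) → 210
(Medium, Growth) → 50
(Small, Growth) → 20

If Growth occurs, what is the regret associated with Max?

Best payoff under Growth is 210.
Regret = 210 − (-5) = 215.

215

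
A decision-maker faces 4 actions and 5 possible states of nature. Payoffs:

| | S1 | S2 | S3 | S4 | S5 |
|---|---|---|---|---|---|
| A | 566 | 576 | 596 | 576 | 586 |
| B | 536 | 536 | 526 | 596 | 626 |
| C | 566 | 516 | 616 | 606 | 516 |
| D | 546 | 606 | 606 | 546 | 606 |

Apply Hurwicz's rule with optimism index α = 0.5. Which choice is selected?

A

A: 0.5·596 + 0.5·566 = 581
B: 0.5·626 + 0.5·526 = 576
C: 0.5·616 + 0.5·516 = 566
D: 0.5·606 + 0.5·546 = 576
Highest Hurwicz score = 581 → A.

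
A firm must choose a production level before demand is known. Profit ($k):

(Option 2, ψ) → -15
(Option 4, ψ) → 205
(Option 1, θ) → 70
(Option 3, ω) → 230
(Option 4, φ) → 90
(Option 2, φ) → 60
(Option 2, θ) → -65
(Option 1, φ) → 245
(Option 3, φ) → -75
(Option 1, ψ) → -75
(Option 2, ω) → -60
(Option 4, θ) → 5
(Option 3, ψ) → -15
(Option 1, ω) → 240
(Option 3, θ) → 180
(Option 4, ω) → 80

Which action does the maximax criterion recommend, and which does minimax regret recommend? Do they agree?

Row maxima: Option 1=245, Option 2=60, Option 3=230, Option 4=205
Best best-case = 245 → Option 1.
Column bests: θ=180, φ=245, ψ=205, ω=240.
Option 1 regrets: 110, 0, 280, 0 → max 280
Option 2 regrets: 245, 185, 220, 300 → max 300
Option 3 regrets: 0, 320, 220, 10 → max 320
Option 4 regrets: 175, 155, 0, 160 → max 175
Smallest max regret = 175 → Option 4.

maximax → Option 1; minimax regret → Option 4 (disagree)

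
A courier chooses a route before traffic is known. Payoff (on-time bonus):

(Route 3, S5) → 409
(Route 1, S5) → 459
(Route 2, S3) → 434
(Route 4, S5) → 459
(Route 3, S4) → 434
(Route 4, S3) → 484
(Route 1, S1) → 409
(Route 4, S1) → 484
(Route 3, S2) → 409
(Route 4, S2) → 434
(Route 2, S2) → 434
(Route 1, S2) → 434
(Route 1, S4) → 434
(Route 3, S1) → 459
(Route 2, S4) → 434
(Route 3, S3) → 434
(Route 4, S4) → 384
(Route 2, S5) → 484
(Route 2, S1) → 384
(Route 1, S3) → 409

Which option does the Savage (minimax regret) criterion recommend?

Column bests: S1=484, S2=434, S3=484, S4=434, S5=484.
Route 1 regrets: 75, 0, 75, 0, 25 → max 75
Route 2 regrets: 100, 0, 50, 0, 0 → max 100
Route 3 regrets: 25, 25, 50, 0, 75 → max 75
Route 4 regrets: 0, 0, 0, 50, 25 → max 50
Smallest max regret = 50 → Route 4.

Route 4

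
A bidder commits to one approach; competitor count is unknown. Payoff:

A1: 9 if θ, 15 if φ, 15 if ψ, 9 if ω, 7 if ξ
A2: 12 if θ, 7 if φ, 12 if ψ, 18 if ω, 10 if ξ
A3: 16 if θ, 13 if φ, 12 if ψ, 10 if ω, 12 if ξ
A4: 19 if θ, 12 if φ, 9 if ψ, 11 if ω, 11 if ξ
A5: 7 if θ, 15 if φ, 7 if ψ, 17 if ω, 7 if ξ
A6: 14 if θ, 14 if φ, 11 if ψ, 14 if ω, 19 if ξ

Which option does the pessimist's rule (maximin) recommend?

Row minima: A1=7, A2=7, A3=10, A4=9, A5=7, A6=11
Best worst-case = 11 → A6.

A6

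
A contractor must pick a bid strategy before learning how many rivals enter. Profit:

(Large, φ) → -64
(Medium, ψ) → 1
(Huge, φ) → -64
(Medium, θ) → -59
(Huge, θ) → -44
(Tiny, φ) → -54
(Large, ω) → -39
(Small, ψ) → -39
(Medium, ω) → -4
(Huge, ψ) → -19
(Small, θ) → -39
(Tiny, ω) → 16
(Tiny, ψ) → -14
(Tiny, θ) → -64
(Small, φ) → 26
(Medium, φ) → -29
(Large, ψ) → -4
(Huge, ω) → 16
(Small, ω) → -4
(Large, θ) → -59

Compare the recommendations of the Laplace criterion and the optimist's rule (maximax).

Row averages: Tiny=-29, Small=-14, Medium=-22.75, Large=-41.5, Huge=-27.75
Highest average = -14 → Small.
Row maxima: Tiny=16, Small=26, Medium=1, Large=-4, Huge=16
Best best-case = 26 → Small.

laplace → Small; maximax → Small (agree)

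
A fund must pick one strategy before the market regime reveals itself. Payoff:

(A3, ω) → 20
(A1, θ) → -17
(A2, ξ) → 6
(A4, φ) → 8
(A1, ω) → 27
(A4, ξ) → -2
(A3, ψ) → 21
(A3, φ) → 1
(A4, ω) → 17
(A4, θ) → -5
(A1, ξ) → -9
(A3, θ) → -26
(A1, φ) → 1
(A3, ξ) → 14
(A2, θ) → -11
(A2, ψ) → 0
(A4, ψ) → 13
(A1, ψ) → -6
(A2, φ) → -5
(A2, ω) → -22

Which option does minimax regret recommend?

A4

Column bests: θ=-5, φ=8, ψ=21, ω=27, ξ=14.
A1 regrets: 12, 7, 27, 0, 23 → max 27
A2 regrets: 6, 13, 21, 49, 8 → max 49
A3 regrets: 21, 7, 0, 7, 0 → max 21
A4 regrets: 0, 0, 8, 10, 16 → max 16
Smallest max regret = 16 → A4.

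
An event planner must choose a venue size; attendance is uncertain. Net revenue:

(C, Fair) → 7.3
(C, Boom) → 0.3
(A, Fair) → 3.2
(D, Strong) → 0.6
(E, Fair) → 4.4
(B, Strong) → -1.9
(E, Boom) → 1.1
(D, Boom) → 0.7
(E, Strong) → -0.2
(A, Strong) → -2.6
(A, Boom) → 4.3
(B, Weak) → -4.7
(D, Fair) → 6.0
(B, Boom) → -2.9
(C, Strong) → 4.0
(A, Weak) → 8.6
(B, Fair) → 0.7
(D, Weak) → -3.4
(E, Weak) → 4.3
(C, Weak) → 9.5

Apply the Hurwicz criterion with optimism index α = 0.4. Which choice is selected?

C

A: 0.4·8.6 + 0.6·(-2.6) = 1.88
B: 0.4·0.7 + 0.6·(-4.7) = -2.54
C: 0.4·9.5 + 0.6·0.3 = 3.98
D: 0.4·6.0 + 0.6·(-3.4) = 0.36
E: 0.4·4.4 + 0.6·(-0.2) = 1.64
Highest Hurwicz score = 3.98 → C.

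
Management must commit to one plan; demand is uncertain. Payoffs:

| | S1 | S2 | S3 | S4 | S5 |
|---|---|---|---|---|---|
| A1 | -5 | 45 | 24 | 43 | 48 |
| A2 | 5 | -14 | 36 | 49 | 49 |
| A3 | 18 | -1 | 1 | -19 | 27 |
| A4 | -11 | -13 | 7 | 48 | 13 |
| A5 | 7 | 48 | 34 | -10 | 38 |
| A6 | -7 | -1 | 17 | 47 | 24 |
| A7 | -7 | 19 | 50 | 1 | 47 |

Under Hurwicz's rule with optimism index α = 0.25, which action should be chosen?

A1: 0.25·48 + 0.75·(-5) = 8.25
A2: 0.25·49 + 0.75·(-14) = 1.75
A3: 0.25·27 + 0.75·(-19) = -7.5
A4: 0.25·48 + 0.75·(-13) = 2.25
A5: 0.25·48 + 0.75·(-10) = 4.5
A6: 0.25·47 + 0.75·(-7) = 6.5
A7: 0.25·50 + 0.75·(-7) = 7.25
Highest Hurwicz score = 8.25 → A1.

A1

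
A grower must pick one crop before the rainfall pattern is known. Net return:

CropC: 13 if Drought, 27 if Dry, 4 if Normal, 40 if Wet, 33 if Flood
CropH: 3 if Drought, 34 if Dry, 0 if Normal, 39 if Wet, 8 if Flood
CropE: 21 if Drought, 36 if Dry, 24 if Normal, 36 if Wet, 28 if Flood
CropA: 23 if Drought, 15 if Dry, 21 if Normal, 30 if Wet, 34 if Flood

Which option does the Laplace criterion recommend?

CropE

Row averages: CropC=23.4, CropH=16.8, CropE=29, CropA=24.6
Highest average = 29 → CropE.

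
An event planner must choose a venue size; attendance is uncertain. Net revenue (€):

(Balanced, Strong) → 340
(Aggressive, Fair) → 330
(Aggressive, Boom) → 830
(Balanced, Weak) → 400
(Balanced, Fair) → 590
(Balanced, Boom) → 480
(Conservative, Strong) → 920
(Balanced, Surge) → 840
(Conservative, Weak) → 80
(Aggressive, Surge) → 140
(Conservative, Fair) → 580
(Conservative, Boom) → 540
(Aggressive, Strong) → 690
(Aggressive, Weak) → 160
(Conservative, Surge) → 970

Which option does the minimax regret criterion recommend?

Conservative

Column bests: Weak=400, Fair=590, Strong=920, Boom=830, Surge=970.
Conservative regrets: 320, 10, 0, 290, 0 → max 320
Balanced regrets: 0, 0, 580, 350, 130 → max 580
Aggressive regrets: 240, 260, 230, 0, 830 → max 830
Smallest max regret = 320 → Conservative.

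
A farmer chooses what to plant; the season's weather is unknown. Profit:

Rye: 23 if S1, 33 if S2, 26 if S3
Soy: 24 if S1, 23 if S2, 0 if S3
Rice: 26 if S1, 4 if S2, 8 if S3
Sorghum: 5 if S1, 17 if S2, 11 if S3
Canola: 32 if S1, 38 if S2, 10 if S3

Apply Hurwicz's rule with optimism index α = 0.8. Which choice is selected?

Rye: 0.8·33 + 0.2·23 = 31
Soy: 0.8·24 + 0.2·0 = 19.2
Rice: 0.8·26 + 0.2·4 = 21.6
Sorghum: 0.8·17 + 0.2·5 = 14.6
Canola: 0.8·38 + 0.2·10 = 32.4
Highest Hurwicz score = 32.4 → Canola.

Canola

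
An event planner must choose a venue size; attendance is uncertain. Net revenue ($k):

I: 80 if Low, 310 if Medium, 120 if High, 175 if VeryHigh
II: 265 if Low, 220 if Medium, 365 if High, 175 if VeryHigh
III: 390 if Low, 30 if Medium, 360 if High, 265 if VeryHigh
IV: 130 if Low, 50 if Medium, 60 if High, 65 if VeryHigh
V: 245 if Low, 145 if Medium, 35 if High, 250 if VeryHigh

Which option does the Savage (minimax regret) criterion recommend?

Column bests: Low=390, Medium=310, High=365, VeryHigh=265.
I regrets: 310, 0, 245, 90 → max 310
II regrets: 125, 90, 0, 90 → max 125
III regrets: 0, 280, 5, 0 → max 280
IV regrets: 260, 260, 305, 200 → max 305
V regrets: 145, 165, 330, 15 → max 330
Smallest max regret = 125 → II.

II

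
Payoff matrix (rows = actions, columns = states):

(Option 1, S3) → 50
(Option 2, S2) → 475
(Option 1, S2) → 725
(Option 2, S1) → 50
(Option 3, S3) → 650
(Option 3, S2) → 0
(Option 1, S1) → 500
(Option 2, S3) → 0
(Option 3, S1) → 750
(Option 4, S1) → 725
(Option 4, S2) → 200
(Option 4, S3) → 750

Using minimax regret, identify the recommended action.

Column bests: S1=750, S2=725, S3=750.
Option 1 regrets: 250, 0, 700 → max 700
Option 2 regrets: 700, 250, 750 → max 750
Option 3 regrets: 0, 725, 100 → max 725
Option 4 regrets: 25, 525, 0 → max 525
Smallest max regret = 525 → Option 4.

Option 4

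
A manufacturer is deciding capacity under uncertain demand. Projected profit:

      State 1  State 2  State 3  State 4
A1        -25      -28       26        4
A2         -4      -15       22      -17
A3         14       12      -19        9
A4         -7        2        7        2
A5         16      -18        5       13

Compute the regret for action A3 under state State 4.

Best payoff under State 4 is 13.
Regret = 13 − 9 = 4.

4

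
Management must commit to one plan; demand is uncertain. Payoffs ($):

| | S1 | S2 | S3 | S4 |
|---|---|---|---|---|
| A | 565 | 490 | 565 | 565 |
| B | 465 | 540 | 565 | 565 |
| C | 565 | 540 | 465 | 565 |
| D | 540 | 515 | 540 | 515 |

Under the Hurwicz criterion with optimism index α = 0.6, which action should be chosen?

A

A: 0.6·565 + 0.4·490 = 535
B: 0.6·565 + 0.4·465 = 525
C: 0.6·565 + 0.4·465 = 525
D: 0.6·540 + 0.4·515 = 530
Highest Hurwicz score = 535 → A.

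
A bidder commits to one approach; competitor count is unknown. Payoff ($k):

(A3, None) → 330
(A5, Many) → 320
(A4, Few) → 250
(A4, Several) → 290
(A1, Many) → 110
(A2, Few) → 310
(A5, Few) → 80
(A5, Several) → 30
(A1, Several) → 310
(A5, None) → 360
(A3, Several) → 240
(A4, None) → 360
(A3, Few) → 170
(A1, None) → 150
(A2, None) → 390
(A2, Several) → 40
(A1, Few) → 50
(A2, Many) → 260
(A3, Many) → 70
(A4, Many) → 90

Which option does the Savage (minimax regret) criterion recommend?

A4

Column bests: None=390, Few=310, Several=310, Many=320.
A1 regrets: 240, 260, 0, 210 → max 260
A2 regrets: 0, 0, 270, 60 → max 270
A3 regrets: 60, 140, 70, 250 → max 250
A4 regrets: 30, 60, 20, 230 → max 230
A5 regrets: 30, 230, 280, 0 → max 280
Smallest max regret = 230 → A4.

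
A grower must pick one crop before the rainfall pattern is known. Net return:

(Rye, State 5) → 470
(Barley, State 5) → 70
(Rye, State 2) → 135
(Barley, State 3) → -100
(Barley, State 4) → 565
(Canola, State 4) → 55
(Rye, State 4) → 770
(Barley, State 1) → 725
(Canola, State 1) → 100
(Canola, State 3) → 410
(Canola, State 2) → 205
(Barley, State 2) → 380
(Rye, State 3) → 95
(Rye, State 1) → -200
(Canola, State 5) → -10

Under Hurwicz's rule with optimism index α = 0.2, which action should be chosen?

Rye: 0.2·770 + 0.8·(-200) = -6
Canola: 0.2·410 + 0.8·(-10) = 74
Barley: 0.2·725 + 0.8·(-100) = 65
Highest Hurwicz score = 74 → Canola.

Canola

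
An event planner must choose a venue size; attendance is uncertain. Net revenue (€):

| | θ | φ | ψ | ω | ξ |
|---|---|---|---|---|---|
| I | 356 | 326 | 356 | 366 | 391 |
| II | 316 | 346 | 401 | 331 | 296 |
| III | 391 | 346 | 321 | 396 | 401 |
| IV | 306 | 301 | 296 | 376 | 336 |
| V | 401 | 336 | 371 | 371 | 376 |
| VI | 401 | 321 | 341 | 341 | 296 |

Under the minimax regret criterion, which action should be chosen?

V

Column bests: θ=401, φ=346, ψ=401, ω=396, ξ=401.
I regrets: 45, 20, 45, 30, 10 → max 45
II regrets: 85, 0, 0, 65, 105 → max 105
III regrets: 10, 0, 80, 0, 0 → max 80
IV regrets: 95, 45, 105, 20, 65 → max 105
V regrets: 0, 10, 30, 25, 25 → max 30
VI regrets: 0, 25, 60, 55, 105 → max 105
Smallest max regret = 30 → V.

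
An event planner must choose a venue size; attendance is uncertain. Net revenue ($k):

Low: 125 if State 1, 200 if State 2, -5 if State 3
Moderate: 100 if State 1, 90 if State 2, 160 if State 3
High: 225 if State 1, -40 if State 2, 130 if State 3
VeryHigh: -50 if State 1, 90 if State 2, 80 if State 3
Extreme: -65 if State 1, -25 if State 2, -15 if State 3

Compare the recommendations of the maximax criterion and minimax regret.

maximax → High; minimax regret → Moderate (disagree)

Row maxima: Low=200, Moderate=160, High=225, VeryHigh=90, Extreme=-15
Best best-case = 225 → High.
Column bests: State 1=225, State 2=200, State 3=160.
Low regrets: 100, 0, 165 → max 165
Moderate regrets: 125, 110, 0 → max 125
High regrets: 0, 240, 30 → max 240
VeryHigh regrets: 275, 110, 80 → max 275
Extreme regrets: 290, 225, 175 → max 290
Smallest max regret = 125 → Moderate.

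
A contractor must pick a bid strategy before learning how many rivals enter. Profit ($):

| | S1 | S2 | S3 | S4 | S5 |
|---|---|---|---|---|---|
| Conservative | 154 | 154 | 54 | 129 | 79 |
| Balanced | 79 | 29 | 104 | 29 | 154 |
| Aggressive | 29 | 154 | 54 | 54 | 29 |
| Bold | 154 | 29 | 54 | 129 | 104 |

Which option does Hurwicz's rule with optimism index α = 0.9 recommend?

Conservative: 0.9·154 + 0.1·54 = 144
Balanced: 0.9·154 + 0.1·29 = 141.5
Aggressive: 0.9·154 + 0.1·29 = 141.5
Bold: 0.9·154 + 0.1·29 = 141.5
Highest Hurwicz score = 144 → Conservative.

Conservative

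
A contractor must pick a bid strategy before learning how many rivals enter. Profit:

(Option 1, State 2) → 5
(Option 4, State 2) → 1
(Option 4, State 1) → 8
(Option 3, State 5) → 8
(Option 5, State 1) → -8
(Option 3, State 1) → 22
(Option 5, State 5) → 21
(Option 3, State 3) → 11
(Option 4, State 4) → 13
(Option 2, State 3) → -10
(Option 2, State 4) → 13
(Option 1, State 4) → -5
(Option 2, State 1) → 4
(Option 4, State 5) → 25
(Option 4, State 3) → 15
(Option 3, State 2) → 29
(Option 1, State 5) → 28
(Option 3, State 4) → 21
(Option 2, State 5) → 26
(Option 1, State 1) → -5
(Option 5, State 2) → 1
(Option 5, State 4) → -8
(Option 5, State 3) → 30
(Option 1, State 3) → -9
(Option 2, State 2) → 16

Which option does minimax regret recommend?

Option 3

Column bests: State 1=22, State 2=29, State 3=30, State 4=21, State 5=28.
Option 1 regrets: 27, 24, 39, 26, 0 → max 39
Option 2 regrets: 18, 13, 40, 8, 2 → max 40
Option 3 regrets: 0, 0, 19, 0, 20 → max 20
Option 4 regrets: 14, 28, 15, 8, 3 → max 28
Option 5 regrets: 30, 28, 0, 29, 7 → max 30
Smallest max regret = 20 → Option 3.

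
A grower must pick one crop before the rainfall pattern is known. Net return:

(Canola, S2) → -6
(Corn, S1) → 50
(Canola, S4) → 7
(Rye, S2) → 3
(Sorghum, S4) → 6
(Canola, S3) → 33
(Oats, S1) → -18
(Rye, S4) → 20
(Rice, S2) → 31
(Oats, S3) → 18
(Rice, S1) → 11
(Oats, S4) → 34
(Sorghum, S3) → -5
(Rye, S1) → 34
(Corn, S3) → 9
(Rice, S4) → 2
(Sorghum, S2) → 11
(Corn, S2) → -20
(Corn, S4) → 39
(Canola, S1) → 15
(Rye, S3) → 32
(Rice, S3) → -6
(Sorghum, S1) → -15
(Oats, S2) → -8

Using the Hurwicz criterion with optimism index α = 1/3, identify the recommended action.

Rye

Sorghum: 1/3·11 + 2/3·(-15) = -19/3
Oats: 1/3·34 + 2/3·(-18) = -2/3
Rice: 1/3·31 + 2/3·(-6) = 19/3
Canola: 1/3·33 + 2/3·(-6) = 7
Corn: 1/3·50 + 2/3·(-20) = 10/3
Rye: 1/3·34 + 2/3·3 = 40/3
Highest Hurwicz score = 40/3 → Rye.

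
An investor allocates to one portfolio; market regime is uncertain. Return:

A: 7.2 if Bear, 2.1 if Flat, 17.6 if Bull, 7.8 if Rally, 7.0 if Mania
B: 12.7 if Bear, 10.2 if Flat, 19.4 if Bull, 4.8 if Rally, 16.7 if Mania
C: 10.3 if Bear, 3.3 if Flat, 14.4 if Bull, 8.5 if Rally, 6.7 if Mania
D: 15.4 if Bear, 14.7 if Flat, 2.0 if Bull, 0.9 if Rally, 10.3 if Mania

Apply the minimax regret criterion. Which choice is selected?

Column bests: Bear=15.4, Flat=14.7, Bull=19.4, Rally=8.5, Mania=16.7.
A regrets: 8.2, 12.6, 1.8, 0.7, 9.7 → max 12.6
B regrets: 2.7, 4.5, 0.0, 3.7, 0.0 → max 4.5
C regrets: 5.1, 11.4, 5.0, 0.0, 10.0 → max 11.4
D regrets: 0.0, 0.0, 17.4, 7.6, 6.4 → max 17.4
Smallest max regret = 4.5 → B.

B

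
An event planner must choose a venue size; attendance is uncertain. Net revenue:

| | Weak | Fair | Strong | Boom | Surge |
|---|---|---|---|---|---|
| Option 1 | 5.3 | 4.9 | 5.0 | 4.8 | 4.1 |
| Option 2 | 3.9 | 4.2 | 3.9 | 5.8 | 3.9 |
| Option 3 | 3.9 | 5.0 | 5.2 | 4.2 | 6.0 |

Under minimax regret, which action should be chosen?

Option 3

Column bests: Weak=5.3, Fair=5.0, Strong=5.2, Boom=5.8, Surge=6.0.
Option 1 regrets: 0.0, 0.1, 0.2, 1.0, 1.9 → max 1.9
Option 2 regrets: 1.4, 0.8, 1.3, 0.0, 2.1 → max 2.1
Option 3 regrets: 1.4, 0.0, 0.0, 1.6, 0.0 → max 1.6
Smallest max regret = 1.6 → Option 3.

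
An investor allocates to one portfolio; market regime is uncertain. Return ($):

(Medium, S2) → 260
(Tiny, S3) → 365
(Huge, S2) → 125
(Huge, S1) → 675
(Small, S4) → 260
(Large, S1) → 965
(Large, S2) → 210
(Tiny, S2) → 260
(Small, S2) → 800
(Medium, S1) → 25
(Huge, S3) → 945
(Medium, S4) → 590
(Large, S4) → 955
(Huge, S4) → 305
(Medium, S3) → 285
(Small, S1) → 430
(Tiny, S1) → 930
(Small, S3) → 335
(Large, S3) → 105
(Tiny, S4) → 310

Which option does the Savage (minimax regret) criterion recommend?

Tiny

Column bests: S1=965, S2=800, S3=945, S4=955.
Tiny regrets: 35, 540, 580, 645 → max 645
Small regrets: 535, 0, 610, 695 → max 695
Medium regrets: 940, 540, 660, 365 → max 940
Large regrets: 0, 590, 840, 0 → max 840
Huge regrets: 290, 675, 0, 650 → max 675
Smallest max regret = 645 → Tiny.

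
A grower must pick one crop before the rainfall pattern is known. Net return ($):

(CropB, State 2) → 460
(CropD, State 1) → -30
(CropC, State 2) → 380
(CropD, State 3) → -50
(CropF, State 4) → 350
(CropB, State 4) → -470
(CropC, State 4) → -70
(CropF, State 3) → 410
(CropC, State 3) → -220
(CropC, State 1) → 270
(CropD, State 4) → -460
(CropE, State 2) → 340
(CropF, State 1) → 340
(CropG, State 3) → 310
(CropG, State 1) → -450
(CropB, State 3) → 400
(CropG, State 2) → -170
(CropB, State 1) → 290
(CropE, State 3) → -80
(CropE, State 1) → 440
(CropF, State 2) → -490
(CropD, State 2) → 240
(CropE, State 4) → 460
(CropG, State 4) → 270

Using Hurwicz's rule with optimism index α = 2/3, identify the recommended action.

CropC: 2/3·380 + 1/3·(-220) = 180
CropF: 2/3·410 + 1/3·(-490) = 110
CropE: 2/3·460 + 1/3·(-80) = 280
CropG: 2/3·310 + 1/3·(-450) = 170/3
CropB: 2/3·460 + 1/3·(-470) = 150
CropD: 2/3·240 + 1/3·(-460) = 20/3
Highest Hurwicz score = 280 → CropE.

CropE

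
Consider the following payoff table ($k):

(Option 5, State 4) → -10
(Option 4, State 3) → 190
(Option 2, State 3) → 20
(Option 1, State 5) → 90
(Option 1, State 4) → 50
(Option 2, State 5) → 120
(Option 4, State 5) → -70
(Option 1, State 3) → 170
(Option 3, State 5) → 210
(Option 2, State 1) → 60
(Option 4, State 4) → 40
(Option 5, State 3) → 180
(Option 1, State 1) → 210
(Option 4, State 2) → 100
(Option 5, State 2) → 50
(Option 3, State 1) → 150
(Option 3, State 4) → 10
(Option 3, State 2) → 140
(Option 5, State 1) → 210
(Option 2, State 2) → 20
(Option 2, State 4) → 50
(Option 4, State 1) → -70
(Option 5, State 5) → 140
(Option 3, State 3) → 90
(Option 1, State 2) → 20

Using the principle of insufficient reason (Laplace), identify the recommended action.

Option 3

Row averages: Option 1=108, Option 2=54, Option 3=120, Option 4=38, Option 5=114
Highest average = 120 → Option 3.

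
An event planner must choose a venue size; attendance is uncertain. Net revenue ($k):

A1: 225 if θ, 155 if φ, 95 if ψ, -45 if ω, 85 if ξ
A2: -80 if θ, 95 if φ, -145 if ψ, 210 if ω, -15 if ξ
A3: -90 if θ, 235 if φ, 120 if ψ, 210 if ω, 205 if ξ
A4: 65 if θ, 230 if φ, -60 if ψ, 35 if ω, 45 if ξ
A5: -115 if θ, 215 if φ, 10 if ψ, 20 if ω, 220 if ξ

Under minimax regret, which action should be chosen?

A4

Column bests: θ=225, φ=235, ψ=120, ω=210, ξ=220.
A1 regrets: 0, 80, 25, 255, 135 → max 255
A2 regrets: 305, 140, 265, 0, 235 → max 305
A3 regrets: 315, 0, 0, 0, 15 → max 315
A4 regrets: 160, 5, 180, 175, 175 → max 180
A5 regrets: 340, 20, 110, 190, 0 → max 340
Smallest max regret = 180 → A4.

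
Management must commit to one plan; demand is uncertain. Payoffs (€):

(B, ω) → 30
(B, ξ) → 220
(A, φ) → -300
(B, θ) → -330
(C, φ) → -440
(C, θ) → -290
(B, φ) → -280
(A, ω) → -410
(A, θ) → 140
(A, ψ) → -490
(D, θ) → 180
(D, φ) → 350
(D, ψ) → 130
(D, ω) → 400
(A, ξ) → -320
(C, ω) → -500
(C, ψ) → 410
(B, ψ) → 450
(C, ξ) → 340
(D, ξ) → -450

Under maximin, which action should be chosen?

Row minima: A=-490, B=-330, C=-500, D=-450
Best worst-case = -330 → B.

B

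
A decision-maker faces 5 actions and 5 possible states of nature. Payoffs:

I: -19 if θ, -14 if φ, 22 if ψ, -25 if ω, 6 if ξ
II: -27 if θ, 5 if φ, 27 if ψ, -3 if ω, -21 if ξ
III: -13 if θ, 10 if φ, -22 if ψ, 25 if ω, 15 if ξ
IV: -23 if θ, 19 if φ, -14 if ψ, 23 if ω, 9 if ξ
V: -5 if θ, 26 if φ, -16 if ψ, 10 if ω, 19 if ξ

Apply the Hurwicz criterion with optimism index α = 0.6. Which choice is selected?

V

I: 0.6·22 + 0.4·(-25) = 3.2
II: 0.6·27 + 0.4·(-27) = 5.4
III: 0.6·25 + 0.4·(-22) = 6.2
IV: 0.6·23 + 0.4·(-23) = 4.6
V: 0.6·26 + 0.4·(-16) = 9.2
Highest Hurwicz score = 9.2 → V.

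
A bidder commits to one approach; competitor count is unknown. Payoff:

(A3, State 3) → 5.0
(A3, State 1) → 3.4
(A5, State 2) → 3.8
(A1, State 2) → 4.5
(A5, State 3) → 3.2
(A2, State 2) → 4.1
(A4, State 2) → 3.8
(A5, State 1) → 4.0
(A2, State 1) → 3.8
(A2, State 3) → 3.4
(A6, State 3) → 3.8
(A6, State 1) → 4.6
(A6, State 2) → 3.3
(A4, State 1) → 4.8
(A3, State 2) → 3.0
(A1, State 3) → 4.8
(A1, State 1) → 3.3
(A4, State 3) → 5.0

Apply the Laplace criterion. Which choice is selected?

Row averages: A1=4.2, A2=113/30, A3=3.8, A4=68/15, A5=11/3, A6=3.9
Highest average = 68/15 → A4.

A4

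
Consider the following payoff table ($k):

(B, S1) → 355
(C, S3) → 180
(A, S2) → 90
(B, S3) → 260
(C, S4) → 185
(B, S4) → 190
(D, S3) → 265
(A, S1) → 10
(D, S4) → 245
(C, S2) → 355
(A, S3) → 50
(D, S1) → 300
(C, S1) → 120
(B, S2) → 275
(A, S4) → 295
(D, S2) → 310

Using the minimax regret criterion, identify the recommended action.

D

Column bests: S1=355, S2=355, S3=265, S4=295.
A regrets: 345, 265, 215, 0 → max 345
B regrets: 0, 80, 5, 105 → max 105
C regrets: 235, 0, 85, 110 → max 235
D regrets: 55, 45, 0, 50 → max 55
Smallest max regret = 55 → D.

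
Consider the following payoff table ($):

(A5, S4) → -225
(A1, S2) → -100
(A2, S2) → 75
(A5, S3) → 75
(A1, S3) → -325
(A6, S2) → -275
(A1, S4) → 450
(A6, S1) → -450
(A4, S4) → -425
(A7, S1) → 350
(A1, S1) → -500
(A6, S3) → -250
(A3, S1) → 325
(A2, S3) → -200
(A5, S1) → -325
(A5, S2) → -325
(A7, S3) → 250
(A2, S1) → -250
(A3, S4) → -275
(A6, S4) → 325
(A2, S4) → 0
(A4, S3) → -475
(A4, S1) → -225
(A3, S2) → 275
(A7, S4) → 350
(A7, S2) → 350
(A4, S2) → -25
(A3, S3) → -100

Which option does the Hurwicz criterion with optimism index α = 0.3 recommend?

A7

A1: 0.3·450 + 0.7·(-500) = -215
A2: 0.3·75 + 0.7·(-250) = -152.5
A3: 0.3·325 + 0.7·(-275) = -95
A4: 0.3·(-25) + 0.7·(-475) = -340
A5: 0.3·75 + 0.7·(-325) = -205
A6: 0.3·325 + 0.7·(-450) = -217.5
A7: 0.3·350 + 0.7·250 = 280
Highest Hurwicz score = 280 → A7.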